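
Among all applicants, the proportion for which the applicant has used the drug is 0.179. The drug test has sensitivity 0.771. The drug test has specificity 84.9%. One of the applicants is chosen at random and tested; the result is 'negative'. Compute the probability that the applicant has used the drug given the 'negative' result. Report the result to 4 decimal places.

Let H be the event that the applicant has used the drug. P(H) = 0.179, so P(¬H) = 0.821. With E the 'negative' result, P(E|H) = 0.229 and P(E|¬H) = 0.849.
P(E) = 0.229·0.179 + 0.849·0.821 = 0.040991 + 0.69703 = 0.73802.
By Bayes' theorem, P(H|E) = 0.040991 / 0.73802 = 0.0555.

P(H | E) ≈ 0.0555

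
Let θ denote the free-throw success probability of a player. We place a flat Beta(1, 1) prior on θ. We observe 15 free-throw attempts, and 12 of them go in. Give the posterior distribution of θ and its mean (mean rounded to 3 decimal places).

Posterior: Beta(13, 4); mean ≈ 0.765

The binomial likelihood is conjugate to the Beta prior: with 12 successes and 3 failures, the posterior is Beta(1+12, 1+3) = Beta(13, 4).
Posterior mean = α/(α+β) = 13/17 = 0.765.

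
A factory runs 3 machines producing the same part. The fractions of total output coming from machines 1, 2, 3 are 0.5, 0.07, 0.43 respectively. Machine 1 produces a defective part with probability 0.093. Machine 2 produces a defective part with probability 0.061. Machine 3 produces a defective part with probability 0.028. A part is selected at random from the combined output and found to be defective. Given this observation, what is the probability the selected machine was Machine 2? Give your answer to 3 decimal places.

Tabulate prior·likelihood by source: [1] prior 0.5, lik 0.093, product 0.04650; [2] prior 0.07, lik 0.061, product 0.004270; [3] prior 0.43, lik 0.028, product 0.01204.
Normalizing constant = 0.062810; the posterior for Machine 2 is its product over the sum, 0.004270/0.062810 = 0.068.

Posterior probability ≈ 0.068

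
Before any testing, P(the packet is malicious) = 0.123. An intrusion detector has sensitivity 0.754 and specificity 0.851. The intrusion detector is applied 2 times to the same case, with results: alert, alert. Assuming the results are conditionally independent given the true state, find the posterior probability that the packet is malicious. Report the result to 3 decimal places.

Posterior P(H) ≈ 0.782

With H the event that the packet is malicious, the joint likelihood of the observed sequence is P(data|H) = 0.754·0.754 = 0.56852 and P(data|¬H) = 0.149·0.149 = 0.022201.
Bayes: P(H|data) = 0.123·0.56852 / (0.123·0.56852 + 0.877·0.022201) = 0.069927/0.089398 = 0.7822.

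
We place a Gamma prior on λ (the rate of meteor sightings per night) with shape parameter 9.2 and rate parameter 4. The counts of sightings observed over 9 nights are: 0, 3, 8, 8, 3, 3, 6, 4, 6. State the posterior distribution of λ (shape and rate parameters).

The Poisson likelihood adds the total count to the shape and the number of exposure periods to the rate. Here ∑xᵢ = 41 and n = 9, so shape 9.2→50.2 and rate 4→13.

Posterior: Gamma(shape=50.2, rate=13)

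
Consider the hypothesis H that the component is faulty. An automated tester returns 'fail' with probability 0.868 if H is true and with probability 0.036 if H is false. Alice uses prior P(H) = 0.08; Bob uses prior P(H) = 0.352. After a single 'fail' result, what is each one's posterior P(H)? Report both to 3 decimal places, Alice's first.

The likelihood ratio for a 'fail' result is 0.868/0.036 = 24.111.
Alice: prior odds 0.08/0.92 = 0.086957; posterior odds 2.0966; posterior probability 0.677.
Bob: prior odds 0.352/0.648 = 0.54321; posterior odds 13.097; posterior probability 0.929.

Alice: 0.677; Bob: 0.929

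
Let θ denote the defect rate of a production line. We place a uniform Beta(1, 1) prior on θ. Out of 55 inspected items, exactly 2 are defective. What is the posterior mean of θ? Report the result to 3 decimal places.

The binomial likelihood is conjugate to the Beta prior: with 2 successes and 53 failures, the posterior is Beta(1+2, 1+53) = Beta(3, 54).
E[θ | data] = 3/(3+54) = 0.053.

Posterior mean ≈ 0.053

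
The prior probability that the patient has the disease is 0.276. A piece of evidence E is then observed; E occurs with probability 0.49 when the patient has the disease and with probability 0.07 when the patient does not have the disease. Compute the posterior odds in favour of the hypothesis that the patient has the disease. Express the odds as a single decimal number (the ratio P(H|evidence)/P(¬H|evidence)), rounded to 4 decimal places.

Prior odds = 0.276/(1−0.276) = 0.38122. In log-odds, ln(0.38122) = -0.96439.
Add log likelihood ratio: ln(7.0000) = 1.9459.
Posterior log-odds = 0.98152, so posterior odds = exp(0.98152) = 2.6685.

Posterior odds ≈ 2.6685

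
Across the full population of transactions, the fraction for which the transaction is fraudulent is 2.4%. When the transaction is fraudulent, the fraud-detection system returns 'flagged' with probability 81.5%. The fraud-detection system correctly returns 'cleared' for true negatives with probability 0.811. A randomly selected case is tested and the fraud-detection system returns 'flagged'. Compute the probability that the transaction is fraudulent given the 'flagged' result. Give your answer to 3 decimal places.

P(H | E) ≈ 0.096

Write H for 'the transaction is fraudulent'. Prior odds H:¬H = 0.024/0.976 = 0.024590. For the 'flagged' outcome, the likelihood ratio is 0.815/0.189 = 4.3122.
Posterior odds = 0.024590 × 4.3122 = 0.10604, so P(H|E) = 0.10604/(1+0.10604) = 0.096.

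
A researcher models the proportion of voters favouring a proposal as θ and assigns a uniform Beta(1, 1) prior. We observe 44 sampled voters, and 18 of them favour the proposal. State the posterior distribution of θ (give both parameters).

The binomial likelihood is conjugate to the Beta prior: with 18 successes and 26 failures, the posterior is Beta(1+18, 1+26) = Beta(19, 27).

Posterior: Beta(19, 27)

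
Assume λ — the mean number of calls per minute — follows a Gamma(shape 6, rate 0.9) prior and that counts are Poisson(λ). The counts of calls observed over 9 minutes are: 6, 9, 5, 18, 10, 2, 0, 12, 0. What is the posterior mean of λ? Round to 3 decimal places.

Total count ∑xᵢ = 62 over n = 9 minutes.
Gamma is conjugate to the Poisson likelihood: posterior is Gamma(shape = 6+62 = 68, rate = 0.9+9 = 9.9).
Posterior mean = shape/rate = 68/9.9 = 6.869.

Posterior mean ≈ 6.869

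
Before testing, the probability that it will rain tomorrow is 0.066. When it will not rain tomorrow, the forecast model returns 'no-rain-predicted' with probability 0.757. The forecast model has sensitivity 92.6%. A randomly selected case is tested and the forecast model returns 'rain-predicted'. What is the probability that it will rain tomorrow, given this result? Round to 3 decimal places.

P(H | E) ≈ 0.212

Let H be the event that it will rain tomorrow. P(H) = 0.066, so P(¬H) = 0.934. With E the 'rain-predicted' result, P(E|H) = 0.926 and P(E|¬H) = 0.243.
P(E) = 0.926·0.066 + 0.243·0.934 = 0.061116 + 0.22696 = 0.28808.
By Bayes' theorem, P(H|E) = 0.061116 / 0.28808 = 0.212.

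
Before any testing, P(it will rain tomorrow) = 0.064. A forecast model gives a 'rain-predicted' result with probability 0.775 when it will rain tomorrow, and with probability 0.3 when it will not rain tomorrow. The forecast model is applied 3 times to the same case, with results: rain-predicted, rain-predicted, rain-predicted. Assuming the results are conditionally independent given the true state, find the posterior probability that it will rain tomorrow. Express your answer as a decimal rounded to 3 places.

Posterior P(H) ≈ 0.541

With H the event that it will rain tomorrow, the joint likelihood of the observed sequence is P(data|H) = 0.775·0.775·0.775 = 0.46548 and P(data|¬H) = 0.3·0.3·0.3 = 0.027000.
Bayes: P(H|data) = 0.064·0.46548 / (0.064·0.46548 + 0.936·0.027000) = 0.029791/0.055063 = 0.5410.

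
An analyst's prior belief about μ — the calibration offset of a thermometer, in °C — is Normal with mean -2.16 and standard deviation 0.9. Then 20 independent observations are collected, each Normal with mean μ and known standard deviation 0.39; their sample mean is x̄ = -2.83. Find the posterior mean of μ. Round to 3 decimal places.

Posterior mean ≈ -2.824

With known σ, the Normal prior is conjugate. Weight on the data is w = (n/σ²)/(n/σ² + 1/τ₀²) = 131.492/(131.492+1.23457) = 0.99070.
Posterior mean = w·x̄ + (1−w)·μ₀ = 0.99070·-2.83 + 0.0093016·-2.16 = -2.824.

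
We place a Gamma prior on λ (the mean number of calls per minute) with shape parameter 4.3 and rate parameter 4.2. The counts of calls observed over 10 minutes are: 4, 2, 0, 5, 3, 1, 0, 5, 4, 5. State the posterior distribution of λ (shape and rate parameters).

Posterior: Gamma(shape=33.3, rate=14.2)

The Poisson likelihood adds the total count to the shape and the number of exposure periods to the rate. Here ∑xᵢ = 29 and n = 10, so shape 4.3→33.3 and rate 4.2→14.2.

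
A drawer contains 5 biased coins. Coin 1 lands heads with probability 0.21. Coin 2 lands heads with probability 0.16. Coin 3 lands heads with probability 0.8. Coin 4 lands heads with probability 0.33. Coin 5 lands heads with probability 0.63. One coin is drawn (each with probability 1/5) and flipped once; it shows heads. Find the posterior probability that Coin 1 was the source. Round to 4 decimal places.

Posterior probability ≈ 0.0986

P(heads|C1) = 0.21; P(heads|C2) = 0.16; P(heads|C3) = 0.8; P(heads|C4) = 0.33; P(heads|C5) = 0.63.
Prior × likelihood for each source: 0.2·0.21=0.04200, 0.2·0.16=0.03200, 0.2·0.8=0.1600, 0.2·0.33=0.06600, 0.2·0.63=0.1260. Summing gives P(heads) = 0.42600.
P(Coin 1 | heads) = 0.04200 / 0.42600 = 0.0986.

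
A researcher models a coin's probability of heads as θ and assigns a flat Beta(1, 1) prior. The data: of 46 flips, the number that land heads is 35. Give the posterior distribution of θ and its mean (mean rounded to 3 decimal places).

The binomial likelihood is conjugate to the Beta prior: with 35 successes and 11 failures, the posterior is Beta(1+35, 1+11) = Beta(36, 12).
E[θ | data] = 36/(36+12) = 0.750.

Posterior: Beta(36, 12); mean ≈ 0.750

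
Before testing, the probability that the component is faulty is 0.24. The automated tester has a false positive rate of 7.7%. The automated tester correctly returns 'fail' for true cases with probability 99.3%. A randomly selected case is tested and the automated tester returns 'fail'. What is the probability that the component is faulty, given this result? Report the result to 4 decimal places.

Write H for 'the component is faulty'. Prior odds H:¬H = 0.24/0.76 = 0.31579. For the 'fail' outcome, the likelihood ratio is 0.993/0.077 = 12.896.
Posterior odds = 0.31579 × 12.896 = 4.0725, so P(H|E) = 4.0725/(1+4.0725) = 0.8029.

P(H | E) ≈ 0.8029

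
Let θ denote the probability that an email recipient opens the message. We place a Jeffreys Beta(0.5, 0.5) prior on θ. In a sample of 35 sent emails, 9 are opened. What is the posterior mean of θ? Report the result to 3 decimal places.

The binomial likelihood is conjugate to the Beta prior: with 9 successes and 26 failures, the posterior is Beta(0.5+9, 0.5+26) = Beta(9.5, 26.5).
Posterior mean = α/(α+β) = 9.5/36 = 0.264.

Posterior mean ≈ 0.264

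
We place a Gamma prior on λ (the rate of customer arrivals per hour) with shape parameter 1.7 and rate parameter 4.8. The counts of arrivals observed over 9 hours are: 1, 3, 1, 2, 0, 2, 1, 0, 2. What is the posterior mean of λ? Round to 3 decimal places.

Total count ∑xᵢ = 12 over n = 9 hours.
Gamma is conjugate to the Poisson likelihood: posterior is Gamma(shape = 1.7+12 = 13.7, rate = 4.8+9 = 13.8).
E[λ | data] = 13.7/13.8 = 0.993.

Posterior mean ≈ 0.993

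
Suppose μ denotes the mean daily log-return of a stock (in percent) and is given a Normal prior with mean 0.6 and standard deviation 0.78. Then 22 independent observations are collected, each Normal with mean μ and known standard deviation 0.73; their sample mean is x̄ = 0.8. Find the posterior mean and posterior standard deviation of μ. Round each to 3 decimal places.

With known σ, the Normal prior is conjugate. Weight on the data is w = (n/σ²)/(n/σ² + 1/τ₀²) = 41.2835/(41.2835+1.64366) = 0.96171.
Posterior mean = w·x̄ + (1−w)·μ₀ = 0.96171·0.8 + 0.038289·0.6 = 0.792. Posterior variance = 1/(41.2835+1.64366) = 0.0232953, so SD = 0.153.

Posterior mean ≈ 0.792; posterior SD ≈ 0.153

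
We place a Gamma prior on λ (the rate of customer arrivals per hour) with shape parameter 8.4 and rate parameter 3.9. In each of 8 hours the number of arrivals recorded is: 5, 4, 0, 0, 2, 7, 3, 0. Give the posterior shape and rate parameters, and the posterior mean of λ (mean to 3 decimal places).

Total count ∑xᵢ = 21 over n = 8 hours.
Gamma is conjugate to the Poisson likelihood: posterior is Gamma(shape = 8.4+21 = 29.4, rate = 3.9+8 = 11.9).
Posterior mean = shape/rate = 29.4/11.9 = 2.471.

Posterior: Gamma(shape=29.4, rate=11.9); mean ≈ 2.471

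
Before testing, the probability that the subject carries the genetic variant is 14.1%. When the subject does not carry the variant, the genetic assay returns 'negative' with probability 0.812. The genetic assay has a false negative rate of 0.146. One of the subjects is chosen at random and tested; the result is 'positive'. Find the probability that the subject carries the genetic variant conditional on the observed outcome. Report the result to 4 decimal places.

Let H be the event that the subject carries the genetic variant. P(H) = 0.141, so P(¬H) = 0.859. With E the 'positive' result, P(E|H) = 0.854 and P(E|¬H) = 0.188.
P(E) = 0.854·0.141 + 0.188·0.859 = 0.12041 + 0.16149 = 0.28191.
By Bayes' theorem, P(H|E) = 0.12041 / 0.28191 = 0.4271.

P(H | E) ≈ 0.4271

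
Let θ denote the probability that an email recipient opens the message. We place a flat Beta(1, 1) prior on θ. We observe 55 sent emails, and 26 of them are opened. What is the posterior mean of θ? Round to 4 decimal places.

Posterior mean ≈ 0.4737

The binomial likelihood is conjugate to the Beta prior: with 26 successes and 29 failures, the posterior is Beta(1+26, 1+29) = Beta(27, 30).
E[θ | data] = 27/(27+30) = 0.4737.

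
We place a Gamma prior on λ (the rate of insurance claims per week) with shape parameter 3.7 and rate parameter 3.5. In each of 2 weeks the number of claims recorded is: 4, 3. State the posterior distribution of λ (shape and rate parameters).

The Poisson likelihood adds the total count to the shape and the number of exposure periods to the rate. Here ∑xᵢ = 7 and n = 2, so shape 3.7→10.7 and rate 3.5→5.5.

Posterior: Gamma(shape=10.7, rate=5.5)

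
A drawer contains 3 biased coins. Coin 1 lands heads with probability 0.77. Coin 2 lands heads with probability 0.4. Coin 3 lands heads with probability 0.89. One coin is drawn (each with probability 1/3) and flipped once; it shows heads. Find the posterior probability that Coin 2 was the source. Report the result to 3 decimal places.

Posterior probability ≈ 0.194

P(heads|C1) = 0.77; P(heads|C2) = 0.4; P(heads|C3) = 0.89.
Prior × likelihood for each source: 0.333333·0.77=0.2567, 0.333333·0.4=0.1333, 0.333333·0.89=0.2967. Summing gives P(heads) = 0.68667.
P(Coin 2 | heads) = 0.1333 / 0.68667 = 0.194.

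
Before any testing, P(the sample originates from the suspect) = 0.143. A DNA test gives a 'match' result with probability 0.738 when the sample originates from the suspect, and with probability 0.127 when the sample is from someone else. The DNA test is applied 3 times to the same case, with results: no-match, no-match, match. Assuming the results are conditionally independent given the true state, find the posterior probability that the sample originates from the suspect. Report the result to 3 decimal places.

Let H be the event that the sample originates from the suspect; start with P(H) = 0.143. P('match'|H) = 0.738, P('match'|¬H) = 0.127.
Update on result 1 ('no-match'): P(H) ← 0.262·0.1430 / (0.262·0.1430 + 0.873·0.8570) = 0.037466/0.78563 = 0.0477.
Update on result 2 ('no-match'): P(H) ← 0.262·0.0477 / (0.262·0.0477 + 0.873·0.9523) = 0.012495/0.84386 = 0.0148.
Update on result 3 ('match'): P(H) ← 0.738·0.0148 / (0.738·0.0148 + 0.127·0.9852) = 0.010927/0.13605 = 0.0803.

Posterior P(H) ≈ 0.080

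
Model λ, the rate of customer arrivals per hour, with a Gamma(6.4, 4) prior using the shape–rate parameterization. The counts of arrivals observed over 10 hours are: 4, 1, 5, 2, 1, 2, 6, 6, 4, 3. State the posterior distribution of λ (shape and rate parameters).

The Poisson likelihood adds the total count to the shape and the number of exposure periods to the rate. Here ∑xᵢ = 34 and n = 10, so shape 6.4→40.4 and rate 4→14.

Posterior: Gamma(shape=40.4, rate=14)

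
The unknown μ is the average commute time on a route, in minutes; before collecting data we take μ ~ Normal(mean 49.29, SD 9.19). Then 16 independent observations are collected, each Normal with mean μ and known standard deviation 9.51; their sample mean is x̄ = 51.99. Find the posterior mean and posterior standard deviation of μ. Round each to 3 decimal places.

Posterior mean ≈ 51.821; posterior SD ≈ 2.302

With known σ, the Normal prior is conjugate. Weight on the data is w = (n/σ²)/(n/σ² + 1/τ₀²) = 0.176913/(0.176913+0.0118405) = 0.93727.
Posterior mean = w·x̄ + (1−w)·μ₀ = 0.93727·51.99 + 0.062730·49.29 = 51.821. Posterior variance = 1/(0.176913+0.0118405) = 5.29792, so SD = 2.302.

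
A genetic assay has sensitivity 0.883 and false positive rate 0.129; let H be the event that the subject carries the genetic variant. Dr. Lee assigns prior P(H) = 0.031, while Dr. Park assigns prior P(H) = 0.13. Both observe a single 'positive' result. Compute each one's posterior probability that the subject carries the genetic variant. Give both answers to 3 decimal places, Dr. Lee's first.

The likelihood ratio for a 'positive' result is 0.883/0.129 = 6.8450.
Dr. Lee: prior odds 0.031/0.969 = 0.031992; posterior odds 0.21898; posterior probability 0.180.
Dr. Park: prior odds 0.13/0.87 = 0.14943; posterior odds 1.0228; posterior probability 0.506.

Dr. Lee: 0.180; Dr. Park: 0.506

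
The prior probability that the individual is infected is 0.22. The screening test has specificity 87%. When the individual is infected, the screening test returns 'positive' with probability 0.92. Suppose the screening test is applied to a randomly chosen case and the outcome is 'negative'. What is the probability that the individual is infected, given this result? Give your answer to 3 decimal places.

P(H | E) ≈ 0.025

Write H for 'the individual is infected'. Prior odds H:¬H = 0.22/0.78 = 0.28205. For the 'negative' outcome, the likelihood ratio is 0.08/0.87 = 0.091954.
Posterior odds = 0.28205 × 0.091954 = 0.025936, so P(H|E) = 0.025936/(1+0.025936) = 0.025.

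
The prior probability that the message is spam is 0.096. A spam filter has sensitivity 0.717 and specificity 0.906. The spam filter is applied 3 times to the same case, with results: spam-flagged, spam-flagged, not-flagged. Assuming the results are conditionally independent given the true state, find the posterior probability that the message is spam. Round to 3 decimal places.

Let H be the event that the message is spam; start with P(H) = 0.096. P('spam-flagged'|H) = 0.717, P('spam-flagged'|¬H) = 0.094.
Update on result 1 ('spam-flagged'): P(H) ← 0.717·0.0960 / (0.717·0.0960 + 0.094·0.9040) = 0.068832/0.15381 = 0.4475.
Update on result 2 ('spam-flagged'): P(H) ← 0.717·0.4475 / (0.717·0.4475 + 0.094·0.5525) = 0.32087/0.37280 = 0.8607.
Update on result 3 ('not-flagged'): P(H) ← 0.283·0.8607 / (0.283·0.8607 + 0.906·0.1393) = 0.24358/0.36979 = 0.6587.

Posterior P(H) ≈ 0.659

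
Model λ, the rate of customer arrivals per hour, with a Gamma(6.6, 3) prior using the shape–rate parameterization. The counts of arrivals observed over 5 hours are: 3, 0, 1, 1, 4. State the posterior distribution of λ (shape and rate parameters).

Posterior: Gamma(shape=15.6, rate=8)

Total count ∑xᵢ = 9 over n = 5 hours.
Gamma is conjugate to the Poisson likelihood: posterior is Gamma(shape = 6.6+9 = 15.6, rate = 3+5 = 8).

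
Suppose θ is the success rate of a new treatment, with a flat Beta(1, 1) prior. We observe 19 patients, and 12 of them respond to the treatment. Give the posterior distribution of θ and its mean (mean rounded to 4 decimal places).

Observing 12 successes and 7 failures updates Beta(1, 1) by adding the success and failure counts to the two shape parameters: α = 1+12 = 13, β = 1+7 = 8.
E[θ | data] = 13/(13+8) = 0.6190.

Posterior: Beta(13, 8); mean ≈ 0.6190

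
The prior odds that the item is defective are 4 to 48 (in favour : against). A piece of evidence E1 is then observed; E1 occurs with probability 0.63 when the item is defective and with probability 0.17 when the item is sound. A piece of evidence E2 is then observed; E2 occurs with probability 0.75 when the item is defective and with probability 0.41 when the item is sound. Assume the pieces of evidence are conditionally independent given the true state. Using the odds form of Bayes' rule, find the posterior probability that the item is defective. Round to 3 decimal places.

Prior odds = 4/48 = 0.083333. In log-odds, ln(0.083333) = -2.4849.
Add log likelihood ratios: ln(3.7059) + ln(1.8293) = 1.9138.
Posterior log-odds = -0.57107, so posterior odds = exp(-0.57107) = 0.56492. Converting, P(H|E) = 0.56492/1.5649 = 0.361.

Posterior probability ≈ 0.361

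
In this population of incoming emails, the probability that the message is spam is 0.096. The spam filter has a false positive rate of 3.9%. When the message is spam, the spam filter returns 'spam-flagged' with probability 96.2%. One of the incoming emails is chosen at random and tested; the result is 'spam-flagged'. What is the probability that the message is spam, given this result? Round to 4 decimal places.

P(H | E) ≈ 0.7237

Write H for 'the message is spam'. Prior odds H:¬H = 0.096/0.904 = 0.10619. For the 'spam-flagged' outcome, the likelihood ratio is 0.962/0.039 = 24.667.
Posterior odds = 0.10619 × 24.667 = 2.6195, so P(H|E) = 2.6195/(1+2.6195) = 0.7237.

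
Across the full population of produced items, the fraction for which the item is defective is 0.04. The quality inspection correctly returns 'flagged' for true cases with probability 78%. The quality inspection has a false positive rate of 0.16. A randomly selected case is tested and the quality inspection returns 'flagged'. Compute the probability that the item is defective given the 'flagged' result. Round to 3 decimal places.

P(H | E) ≈ 0.169

Let H be the event that the item is defective. P(H) = 0.04, so P(¬H) = 0.96. With E the 'flagged' result, P(E|H) = 0.78 and P(E|¬H) = 0.16.
P(E) = 0.78·0.04 + 0.16·0.96 = 0.031200 + 0.15360 = 0.18480.
By Bayes' theorem, P(H|E) = 0.031200 / 0.18480 = 0.169.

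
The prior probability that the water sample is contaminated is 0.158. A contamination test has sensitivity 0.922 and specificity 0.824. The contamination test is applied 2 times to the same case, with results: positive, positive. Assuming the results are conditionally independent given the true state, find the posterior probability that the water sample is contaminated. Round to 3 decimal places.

Posterior P(H) ≈ 0.837

Let H be the event that the water sample is contaminated; start with P(H) = 0.158. P('positive'|H) = 0.922, P('positive'|¬H) = 0.176.
Update on result 1 ('positive'): P(H) ← 0.922·0.1580 / (0.922·0.1580 + 0.176·0.8420) = 0.14568/0.29387 = 0.4957.
Update on result 2 ('positive'): P(H) ← 0.922·0.4957 / (0.922·0.4957 + 0.176·0.5043) = 0.45705/0.54581 = 0.8374.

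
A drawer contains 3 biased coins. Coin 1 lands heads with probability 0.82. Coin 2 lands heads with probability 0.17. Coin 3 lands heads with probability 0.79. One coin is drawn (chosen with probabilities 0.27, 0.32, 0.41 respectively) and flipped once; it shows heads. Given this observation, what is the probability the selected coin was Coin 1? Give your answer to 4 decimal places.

Tabulate prior·likelihood by source: [1] prior 0.27, lik 0.82, product 0.2214; [2] prior 0.32, lik 0.17, product 0.05440; [3] prior 0.41, lik 0.79, product 0.3239.
Normalizing constant = 0.59970; the posterior for Coin 1 is its product over the sum, 0.2214/0.59970 = 0.3692.

Posterior probability ≈ 0.3692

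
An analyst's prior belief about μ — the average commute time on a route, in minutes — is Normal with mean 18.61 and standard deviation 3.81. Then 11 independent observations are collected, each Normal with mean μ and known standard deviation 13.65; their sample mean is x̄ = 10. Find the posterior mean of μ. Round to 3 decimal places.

Posterior mean ≈ 14.637

With known σ, the Normal prior is conjugate. Weight on the data is w = (n/σ²)/(n/σ² + 1/τ₀²) = 0.0590374/(0.0590374+0.0688890) = 0.46150.
Posterior mean = w·x̄ + (1−w)·μ₀ = 0.46150·10 + 0.53850·18.61 = 14.637.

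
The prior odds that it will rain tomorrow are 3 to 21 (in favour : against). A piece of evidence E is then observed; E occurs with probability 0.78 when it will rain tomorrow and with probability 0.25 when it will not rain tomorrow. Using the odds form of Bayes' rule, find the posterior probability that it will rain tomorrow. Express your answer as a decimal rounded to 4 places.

Prior odds = 3/21 = 0.14286.
Likelihood ratio for E = 0.78/0.25 = 3.1200.
Posterior odds = prior odds × LR = 0.44571.
Posterior probability = odds/(1+odds) = 0.44571/1.4457 = 0.3083.

Posterior probability ≈ 0.3083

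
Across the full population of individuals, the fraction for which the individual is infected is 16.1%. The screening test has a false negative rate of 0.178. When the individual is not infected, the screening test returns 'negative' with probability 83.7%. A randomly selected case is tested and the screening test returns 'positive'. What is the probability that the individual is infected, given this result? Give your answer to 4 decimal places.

Let H be the event that the individual is infected. P(H) = 0.161, so P(¬H) = 0.839. With E the 'positive' result, P(E|H) = 0.822 and P(E|¬H) = 0.163.
P(E) = 0.822·0.161 + 0.163·0.839 = 0.13234 + 0.13676 = 0.26910.
By Bayes' theorem, P(H|E) = 0.13234 / 0.26910 = 0.4918.

P(H | E) ≈ 0.4918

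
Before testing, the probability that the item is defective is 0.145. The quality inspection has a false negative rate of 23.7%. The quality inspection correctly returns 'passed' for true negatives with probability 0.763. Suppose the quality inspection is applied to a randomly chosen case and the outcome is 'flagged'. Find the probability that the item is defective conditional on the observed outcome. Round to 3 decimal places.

P(H | E) ≈ 0.353

Write H for 'the item is defective'. Prior odds H:¬H = 0.145/0.855 = 0.16959. For the 'flagged' outcome, the likelihood ratio is 0.763/0.237 = 3.2194.
Posterior odds = 0.16959 × 3.2194 = 0.54598, so P(H|E) = 0.54598/(1+0.54598) = 0.353.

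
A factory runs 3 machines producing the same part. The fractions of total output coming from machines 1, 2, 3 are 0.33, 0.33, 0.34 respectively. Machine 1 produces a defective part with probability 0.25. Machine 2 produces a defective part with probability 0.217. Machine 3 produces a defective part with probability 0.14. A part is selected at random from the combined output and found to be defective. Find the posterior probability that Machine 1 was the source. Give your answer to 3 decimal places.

Posterior probability ≈ 0.409

Tabulate prior·likelihood by source: [1] prior 0.33, lik 0.25, product 0.08250; [2] prior 0.33, lik 0.217, product 0.07161; [3] prior 0.34, lik 0.14, product 0.04760.
Normalizing constant = 0.20171; the posterior for Machine 1 is its product over the sum, 0.08250/0.20171 = 0.409.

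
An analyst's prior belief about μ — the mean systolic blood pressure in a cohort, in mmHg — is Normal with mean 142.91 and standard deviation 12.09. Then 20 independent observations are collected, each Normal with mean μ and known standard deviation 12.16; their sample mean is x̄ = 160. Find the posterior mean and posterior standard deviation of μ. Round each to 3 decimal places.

Posterior mean ≈ 159.177; posterior SD ≈ 2.653

Prior precision 1/τ₀² = 1/12.09² = 0.00684144; data precision n/σ² = 20/12.16² = 0.135258.
Posterior precision = 0.00684144 + 0.135258 = 0.142099, giving posterior SD = 1/√0.142099 = 2.653.
Posterior mean = (0.00684144·142.91 + 0.135258·160) / 0.142099 = 159.177.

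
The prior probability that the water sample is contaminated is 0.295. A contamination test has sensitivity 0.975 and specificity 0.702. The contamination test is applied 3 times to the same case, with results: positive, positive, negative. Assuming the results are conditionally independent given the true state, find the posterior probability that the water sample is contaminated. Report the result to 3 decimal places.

With H the event that the water sample is contaminated, the joint likelihood of the observed sequence is P(data|H) = 0.975·0.975·0.025 = 0.023766 and P(data|¬H) = 0.298·0.298·0.702 = 0.062340.
Bayes: P(H|data) = 0.295·0.023766 / (0.295·0.023766 + 0.705·0.062340) = 0.0070109/0.050961 = 0.1376.

Posterior P(H) ≈ 0.138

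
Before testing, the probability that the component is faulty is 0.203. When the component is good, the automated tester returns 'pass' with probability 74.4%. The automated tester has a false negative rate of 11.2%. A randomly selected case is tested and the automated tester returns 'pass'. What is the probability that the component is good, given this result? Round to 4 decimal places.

P(¬H | E) ≈ 0.9631

Let H be the event that the component is faulty. P(H) = 0.203, so P(¬H) = 0.797. With E the 'pass' result, P(E|H) = 0.112 and P(E|¬H) = 0.744.
P(E) = 0.112·0.203 + 0.744·0.797 = 0.022736 + 0.59297 = 0.61570.
By Bayes' theorem, P(H|E) = 0.022736 / 0.61570 = 0.0369. Hence P(¬H|E) = 1 − 0.0369 = 0.9631.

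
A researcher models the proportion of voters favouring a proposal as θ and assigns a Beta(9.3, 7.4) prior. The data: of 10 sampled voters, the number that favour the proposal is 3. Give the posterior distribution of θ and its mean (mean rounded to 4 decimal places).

The binomial likelihood is conjugate to the Beta prior: with 3 successes and 7 failures, the posterior is Beta(9.3+3, 7.4+7) = Beta(12.3, 14.4).
Posterior mean = α/(α+β) = 12.3/26.7 = 0.4607.

Posterior: Beta(12.3, 14.4); mean ≈ 0.4607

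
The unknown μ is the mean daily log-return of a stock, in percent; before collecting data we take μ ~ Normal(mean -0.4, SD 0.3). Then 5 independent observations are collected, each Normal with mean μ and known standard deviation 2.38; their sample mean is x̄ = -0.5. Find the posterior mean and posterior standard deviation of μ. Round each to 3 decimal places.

Posterior mean ≈ -0.407; posterior SD ≈ 0.289

Prior precision 1/τ₀² = 1/0.3² = 11.1111; data precision n/σ² = 5/2.38² = 0.882706.
Posterior precision = 11.1111 + 0.882706 = 11.9938, giving posterior SD = 1/√11.9938 = 0.289.
Posterior mean = (11.1111·-0.4 + 0.882706·-0.5) / 11.9938 = -0.407.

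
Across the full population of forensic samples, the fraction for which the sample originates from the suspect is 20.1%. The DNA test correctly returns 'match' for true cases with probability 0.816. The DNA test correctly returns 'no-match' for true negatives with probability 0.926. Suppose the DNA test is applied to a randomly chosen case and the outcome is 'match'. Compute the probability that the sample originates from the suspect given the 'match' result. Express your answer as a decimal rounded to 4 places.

Let H be the event that the sample originates from the suspect. P(H) = 0.201, so P(¬H) = 0.799. With E the 'match' result, P(E|H) = 0.816 and P(E|¬H) = 0.074.
P(E) = 0.816·0.201 + 0.074·0.799 = 0.16402 + 0.059126 = 0.22314.
By Bayes' theorem, P(H|E) = 0.16402 / 0.22314 = 0.7350.

P(H | E) ≈ 0.7350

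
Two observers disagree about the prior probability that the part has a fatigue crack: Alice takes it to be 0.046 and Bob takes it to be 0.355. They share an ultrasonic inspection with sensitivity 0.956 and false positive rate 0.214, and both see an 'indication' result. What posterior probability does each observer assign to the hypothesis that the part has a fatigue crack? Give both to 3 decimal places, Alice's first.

Alice: 0.177; Bob: 0.711

P('+'|H) = 0.956, P('+'|¬H) = 0.214.
Alice: numerator 0.956·0.046 = 0.043976; evidence = 0.043976+0.214·0.954 = 0.24813; posterior = 0.177.
Bob: numerator 0.956·0.355 = 0.33938; evidence = 0.33938+0.214·0.645 = 0.47741; posterior = 0.711.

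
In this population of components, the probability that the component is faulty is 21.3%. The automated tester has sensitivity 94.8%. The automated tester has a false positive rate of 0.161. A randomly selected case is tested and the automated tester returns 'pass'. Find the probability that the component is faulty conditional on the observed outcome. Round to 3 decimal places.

Write H for 'the component is faulty'. Prior odds H:¬H = 0.213/0.787 = 0.27065. For the 'pass' outcome, the likelihood ratio is 0.052/0.839 = 0.061979.
Posterior odds = 0.27065 × 0.061979 = 0.016774, so P(H|E) = 0.016774/(1+0.016774) = 0.016.

P(H | E) ≈ 0.016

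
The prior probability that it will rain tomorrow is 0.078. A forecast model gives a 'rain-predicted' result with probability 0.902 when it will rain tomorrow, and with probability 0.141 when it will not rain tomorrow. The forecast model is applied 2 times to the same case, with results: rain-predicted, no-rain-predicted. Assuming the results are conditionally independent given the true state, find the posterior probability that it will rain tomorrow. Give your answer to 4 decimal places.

With H the event that it will rain tomorrow, the joint likelihood of the observed sequence is P(data|H) = 0.902·0.098 = 0.088396 and P(data|¬H) = 0.141·0.859 = 0.12112.
Bayes: P(H|data) = 0.078·0.088396 / (0.078·0.088396 + 0.922·0.12112) = 0.0068949/0.11857 = 0.0582.

Posterior P(H) ≈ 0.0582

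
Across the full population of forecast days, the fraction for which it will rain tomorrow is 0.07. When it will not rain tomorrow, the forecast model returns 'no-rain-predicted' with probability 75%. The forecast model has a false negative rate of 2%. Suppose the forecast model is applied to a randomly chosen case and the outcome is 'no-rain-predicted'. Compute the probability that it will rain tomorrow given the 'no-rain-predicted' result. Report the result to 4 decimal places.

P(H | E) ≈ 0.0020

Write H for 'it will rain tomorrow'. Prior odds H:¬H = 0.07/0.93 = 0.075269. For the 'no-rain-predicted' outcome, the likelihood ratio is 0.02/0.75 = 0.026667.
Posterior odds = 0.075269 × 0.026667 = 0.0020072, so P(H|E) = 0.0020072/(1+0.0020072) = 0.0020.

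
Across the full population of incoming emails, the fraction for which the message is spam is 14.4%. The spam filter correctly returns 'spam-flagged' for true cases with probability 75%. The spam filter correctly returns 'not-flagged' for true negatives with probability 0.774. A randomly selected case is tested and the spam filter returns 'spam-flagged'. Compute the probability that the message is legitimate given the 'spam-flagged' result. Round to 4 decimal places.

P(¬H | E) ≈ 0.6417

Let H be the event that the message is spam. P(H) = 0.144, so P(¬H) = 0.856. With E the 'spam-flagged' result, P(E|H) = 0.75 and P(E|¬H) = 0.226.
P(E) = 0.75·0.144 + 0.226·0.856 = 0.10800 + 0.19346 = 0.30146.
By Bayes' theorem, P(H|E) = 0.10800 / 0.30146 = 0.3583. Hence P(¬H|E) = 1 − 0.3583 = 0.6417.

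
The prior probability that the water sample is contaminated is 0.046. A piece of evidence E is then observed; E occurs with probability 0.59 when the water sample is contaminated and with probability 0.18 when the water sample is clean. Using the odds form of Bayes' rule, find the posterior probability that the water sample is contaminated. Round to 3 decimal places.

Prior odds = 0.046/(1−0.046) = 0.048218.
Likelihood ratio for E = 0.59/0.18 = 3.2778.
Posterior odds = prior odds × LR = 0.15805.
Posterior probability = odds/(1+odds) = 0.15805/1.1580 = 0.136.

Posterior probability ≈ 0.136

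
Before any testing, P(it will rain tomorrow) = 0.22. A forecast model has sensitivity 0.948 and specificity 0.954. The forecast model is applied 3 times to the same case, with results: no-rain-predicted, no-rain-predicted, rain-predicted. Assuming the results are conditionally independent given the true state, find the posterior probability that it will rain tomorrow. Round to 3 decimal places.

Let H be the event that it will rain tomorrow; start with P(H) = 0.22. P('rain-predicted'|H) = 0.948, P('rain-predicted'|¬H) = 0.046.
Update on result 1 ('no-rain-predicted'): P(H) ← 0.052·0.2200 / (0.052·0.2200 + 0.954·0.7800) = 0.011440/0.75556 = 0.0151.
Update on result 2 ('no-rain-predicted'): P(H) ← 0.052·0.0151 / (0.052·0.0151 + 0.954·0.9849) = 0.00078734/0.94034 = 0.0008.
Update on result 3 ('rain-predicted'): P(H) ← 0.948·0.0008 / (0.948·0.0008 + 0.046·0.9992) = 0.00079375/0.046755 = 0.0170.

Posterior P(H) ≈ 0.017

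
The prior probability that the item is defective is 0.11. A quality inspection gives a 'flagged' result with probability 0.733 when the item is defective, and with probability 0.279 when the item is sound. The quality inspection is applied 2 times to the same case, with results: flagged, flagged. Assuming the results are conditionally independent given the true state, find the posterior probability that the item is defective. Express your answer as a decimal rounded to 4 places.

Posterior P(H) ≈ 0.4604

With H the event that the item is defective, the joint likelihood of the observed sequence is P(data|H) = 0.733·0.733 = 0.53729 and P(data|¬H) = 0.279·0.279 = 0.077841.
Bayes: P(H|data) = 0.11·0.53729 / (0.11·0.53729 + 0.89·0.077841) = 0.059102/0.12838 = 0.4604.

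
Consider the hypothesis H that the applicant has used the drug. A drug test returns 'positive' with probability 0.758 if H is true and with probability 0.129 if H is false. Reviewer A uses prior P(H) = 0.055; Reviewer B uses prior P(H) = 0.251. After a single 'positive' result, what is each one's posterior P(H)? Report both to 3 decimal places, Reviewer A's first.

P('+'|H) = 0.758, P('+'|¬H) = 0.129.
Reviewer A: numerator 0.758·0.055 = 0.041690; evidence = 0.041690+0.129·0.945 = 0.16359; posterior = 0.255.
Reviewer B: numerator 0.758·0.251 = 0.19026; evidence = 0.19026+0.129·0.749 = 0.28688; posterior = 0.663.

Reviewer A: 0.255; Reviewer B: 0.663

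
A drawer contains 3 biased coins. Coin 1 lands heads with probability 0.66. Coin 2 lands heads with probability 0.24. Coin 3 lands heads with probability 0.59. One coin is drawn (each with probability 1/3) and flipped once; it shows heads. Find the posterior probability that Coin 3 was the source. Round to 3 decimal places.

P(heads|C1) = 0.66; P(heads|C2) = 0.24; P(heads|C3) = 0.59.
Prior × likelihood for each source: 0.333333·0.66=0.2200, 0.333333·0.24=0.08000, 0.333333·0.59=0.1967. Summing gives P(heads) = 0.49667.
P(Coin 3 | heads) = 0.1967 / 0.49667 = 0.396.

Posterior probability ≈ 0.396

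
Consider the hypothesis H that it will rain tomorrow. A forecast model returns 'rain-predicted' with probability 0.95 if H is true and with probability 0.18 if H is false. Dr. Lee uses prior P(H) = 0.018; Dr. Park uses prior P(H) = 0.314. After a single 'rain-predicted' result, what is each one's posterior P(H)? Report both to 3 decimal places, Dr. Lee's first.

The likelihood ratio for a 'rain-predicted' result is 0.95/0.18 = 5.2778.
Dr. Lee: prior odds 0.018/0.982 = 0.018330; posterior odds 0.096741; posterior probability 0.088.
Dr. Park: prior odds 0.314/0.686 = 0.45773; posterior odds 2.4158; posterior probability 0.707.

Dr. Lee: 0.088; Dr. Park: 0.707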